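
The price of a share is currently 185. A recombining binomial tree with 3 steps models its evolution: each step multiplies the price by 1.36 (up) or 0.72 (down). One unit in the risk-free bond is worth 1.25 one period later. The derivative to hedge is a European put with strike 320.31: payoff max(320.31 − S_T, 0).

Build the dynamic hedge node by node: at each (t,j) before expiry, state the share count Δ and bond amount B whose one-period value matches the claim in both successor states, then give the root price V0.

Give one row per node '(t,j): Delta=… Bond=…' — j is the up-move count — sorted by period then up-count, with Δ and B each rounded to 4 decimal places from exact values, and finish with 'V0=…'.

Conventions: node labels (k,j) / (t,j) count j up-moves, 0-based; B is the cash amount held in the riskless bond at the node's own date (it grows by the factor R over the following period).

(0,0): Delta=-0.4623 Bond=106.7020
(1,0): Delta=-1.0000 Bond=204.9984
(1,1): Delta=-0.4032 Bond=118.5127
(2,0): Delta=-1.0000 Bond=256.2480
(2,1): Delta=-1.0000 Bond=256.2480
(2,2): Delta=-0.3377 Bond=125.7036
V0=21.1755

Since d<R<u, set p* = (R−d)/(u−d) = 0.8281; price each node as the discounted p*-expectation of its children.
Terminal payoffs: V(3,0)=251.2591, V(3,1)=189.8806, V(3,2)=73.9433, V(3,3)=0.0000
  t=2,j=0: stock 95.9040 → up 130.4294 (V=189.8806), down 69.0509 (V=251.2591). Price 160.3440; hedge Δ=-1.0000, bond B=256.2480.
  t=2,j=1: stock 181.1520 → up 246.3667 (V=73.9433), down 130.4294 (V=189.8806). Price 75.0960; hedge Δ=-1.0000, bond B=256.2480.
  t=2,j=2: stock 342.1760 → up 465.3594 (V=0.0000), down 246.3667 (V=73.9433). Price 10.1672; hedge Δ=-0.3377, bond B=125.7036.
  t=1,j=0: stock 133.2000 → up 181.1520 (V=75.0960), down 95.9040 (V=160.3440). Price 71.7984; hedge Δ=-1.0000, bond B=204.9984.
  t=1,j=1: stock 251.6000 → up 342.1760 (V=10.1672), down 181.1520 (V=75.0960). Price 17.0615; hedge Δ=-0.4032, bond B=118.5127.
  t=0,j=0: stock 185.0000 → up 251.6000 (V=17.0615), down 133.2000 (V=71.7984). Price 21.1755; hedge Δ=-0.4623, bond B=106.7020.
Verification: the root portfolio costs Δ(0,0)·S0 + B(0,0) = 21.1755, matching V0.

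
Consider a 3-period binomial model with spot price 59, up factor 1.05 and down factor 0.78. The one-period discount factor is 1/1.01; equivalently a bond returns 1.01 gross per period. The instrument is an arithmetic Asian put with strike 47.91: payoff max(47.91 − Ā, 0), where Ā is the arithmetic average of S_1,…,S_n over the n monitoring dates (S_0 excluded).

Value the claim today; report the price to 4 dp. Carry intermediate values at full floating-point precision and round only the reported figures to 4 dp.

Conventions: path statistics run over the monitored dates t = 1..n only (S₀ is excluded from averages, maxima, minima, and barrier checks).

price = 0.2523

With p* = (R−d)/(u−d) = 0.8519, sum probability × payoff across the paths and divide by R^3.
Enumerate all 2^3 = 8 price paths (U = up ×1.05, D = down ×0.78); each path with k up-moves has probability p*^k·(1−p*)^(3−k).
DDD: Ā=36.6381, payoff=11.2719, prob=0.003252
UDD: Ā=49.3205, payoff=0.0000, prob=0.018696
DUD: Ā=44.0105, payoff=3.8995, prob=0.018696
UUD: Ā=59.2448, payoff=0.0000, prob=0.107504
DDU: Ā=39.8687, payoff=8.0413, prob=0.018696
UDU: Ā=53.6694, payoff=0.0000, prob=0.107504
DUU: Ā=48.3593, payoff=0.0000, prob=0.107504
UUU: Ā=65.0991, payoff=0.0000, prob=0.618148
Price = Σ prob·payoff / R^3 = 0.259902 / 1.030301 = 0.2523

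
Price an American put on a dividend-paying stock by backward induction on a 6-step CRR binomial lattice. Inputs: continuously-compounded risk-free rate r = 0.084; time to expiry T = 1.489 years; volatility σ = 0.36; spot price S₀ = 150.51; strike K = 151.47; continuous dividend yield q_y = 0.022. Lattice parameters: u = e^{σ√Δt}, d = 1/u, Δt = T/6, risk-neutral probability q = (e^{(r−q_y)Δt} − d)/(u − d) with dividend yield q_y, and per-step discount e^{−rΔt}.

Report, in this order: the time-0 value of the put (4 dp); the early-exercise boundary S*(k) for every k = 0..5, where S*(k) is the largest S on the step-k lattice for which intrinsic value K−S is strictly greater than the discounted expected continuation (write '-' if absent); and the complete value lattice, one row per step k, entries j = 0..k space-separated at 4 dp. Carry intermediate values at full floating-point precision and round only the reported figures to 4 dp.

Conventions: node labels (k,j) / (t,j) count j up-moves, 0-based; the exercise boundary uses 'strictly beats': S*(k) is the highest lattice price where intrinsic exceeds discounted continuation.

Δt=0.24817, u=1.19643, d=0.83582, q=0.49828, disc=e^(-rΔt)=0.97937
k=6 terminal: V=max(K-S,0) → 100.1543 78.0149 46.3238 0.9600 0.0000 0.0000 0.0000
k=5: j=0 S=61.3954 intr=90.0746 cont=87.2840 V=90.0746[EX]; j=1 S=87.8836 intr=63.5864 cont=60.9401 V=63.5864[EX]; j=2 S=125.7997 intr=25.6703 cont=23.2304 V=25.6703[EX]; j=3 S=180.0741 intr=0.0000 cont=0.4717 V=0.4717[hold]; j=4 S=257.7644 intr=0.0000 cont=0.0000 V=0.0000[hold]; j=5 S=368.9730 intr=0.0000 cont=0.0000 V=0.0000[hold]  S*(5)=125.7997
k=4: j=0 S=73.4551 intr=78.0149 cont=75.2900 V=78.0149[EX]; j=1 S=105.1462 intr=46.3238 cont=43.7714 V=46.3238[EX]; j=2 S=150.5100 intr=0.9600 cont=12.8437 V=12.8437[hold]; j=3 S=215.4453 intr=0.0000 cont=0.2318 V=0.2318[hold]; j=4 S=308.3960 intr=0.0000 cont=0.0000 V=0.0000[hold]  S*(4)=105.1462
k=3: j=0 S=87.8836 intr=63.5864 cont=60.9401 V=63.5864[EX]; j=1 S=125.7997 intr=25.6703 cont=29.0297 V=29.0297[hold]; j=2 S=180.0741 intr=0.0000 cont=6.4241 V=6.4241[hold]; j=3 S=257.7644 intr=0.0000 cont=0.1139 V=0.1139[hold]  S*(3)=87.8836
k=2: j=0 S=105.1462 intr=46.3238 cont=45.4108 V=46.3238[EX]; j=1 S=150.5100 intr=0.9600 cont=17.3992 V=17.3992[hold]; j=2 S=215.4453 intr=0.0000 cont=3.2122 V=3.2122[hold]  S*(2)=105.1462
k=1: j=0 S=125.7997 intr=25.6703 cont=31.2528 V=31.2528[hold]; j=1 S=180.0741 intr=0.0000 cont=10.1169 V=10.1169[hold]  S*(1)=-
k=0: j=0 S=150.5100 intr=0.9600 cont=20.2937 V=20.2937[hold]  S*(0)=-

price = 20.2937
boundary = - - 105.1462 87.8836 105.1462 125.7997
tree:
20.2937
31.2528 10.1169
46.3238 17.3992 3.2122
63.5864 29.0297 6.4241 0.1139
78.0149 46.3238 12.8437 0.2318 0.0000
90.0746 63.5864 25.6703 0.4717 0.0000 0.0000
100.1543 78.0149 46.3238 0.9600 0.0000 0.0000 0.0000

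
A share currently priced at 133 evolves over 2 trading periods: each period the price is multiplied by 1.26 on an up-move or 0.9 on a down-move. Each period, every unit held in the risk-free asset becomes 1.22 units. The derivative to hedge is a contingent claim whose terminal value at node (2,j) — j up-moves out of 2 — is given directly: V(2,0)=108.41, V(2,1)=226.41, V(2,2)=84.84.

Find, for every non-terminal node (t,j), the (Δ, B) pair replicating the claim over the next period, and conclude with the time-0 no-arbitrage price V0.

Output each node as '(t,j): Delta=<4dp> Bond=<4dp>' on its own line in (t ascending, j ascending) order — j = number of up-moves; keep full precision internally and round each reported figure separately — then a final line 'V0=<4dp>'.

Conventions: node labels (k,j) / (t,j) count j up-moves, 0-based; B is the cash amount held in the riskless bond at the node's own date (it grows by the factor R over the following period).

(0,0): Delta=-1.9298 Bond=332.6533
(1,0): Delta=2.7383 Bond=-152.9426
(1,1): Delta=-2.3466 Bond=475.6844
V0=75.9846

Risk-neutral probability p* = (R−d)/(u−d) = (1.22−0.9)/(1.26−0.9) = 0.8889.
Payoffs at expiry: V(2,0)=108.4100, V(2,1)=226.4100, V(2,2)=84.8400
(1,0): S=119.7000. Δ = (V_up−V_dn)/(S_up−S_dn) = (226.4100−108.4100)/(150.8220−107.7300) = 2.7383. V = [p*·226.4100 + (1−p*)·108.4100]/1.22 = 174.8352. B = V − Δ·S = -152.9426.
(1,1): S=167.5800. Δ = (V_up−V_dn)/(S_up−S_dn) = (84.8400−226.4100)/(211.1508−150.8220) = -2.3466. V = [p*·84.8400 + (1−p*)·226.4100]/1.22 = 82.4344. B = V − Δ·S = 475.6844.
(0,0): S=133.0000. Δ = (V_up−V_dn)/(S_up−S_dn) = (82.4344−174.8352)/(167.5800−119.7000) = -1.9298. V = [p*·82.4344 + (1−p*)·174.8352]/1.22 = 75.9846. B = V − Δ·S = 332.6533.
Check: Δ(0,0)·S0 + B(0,0) = 75.9846 = V0.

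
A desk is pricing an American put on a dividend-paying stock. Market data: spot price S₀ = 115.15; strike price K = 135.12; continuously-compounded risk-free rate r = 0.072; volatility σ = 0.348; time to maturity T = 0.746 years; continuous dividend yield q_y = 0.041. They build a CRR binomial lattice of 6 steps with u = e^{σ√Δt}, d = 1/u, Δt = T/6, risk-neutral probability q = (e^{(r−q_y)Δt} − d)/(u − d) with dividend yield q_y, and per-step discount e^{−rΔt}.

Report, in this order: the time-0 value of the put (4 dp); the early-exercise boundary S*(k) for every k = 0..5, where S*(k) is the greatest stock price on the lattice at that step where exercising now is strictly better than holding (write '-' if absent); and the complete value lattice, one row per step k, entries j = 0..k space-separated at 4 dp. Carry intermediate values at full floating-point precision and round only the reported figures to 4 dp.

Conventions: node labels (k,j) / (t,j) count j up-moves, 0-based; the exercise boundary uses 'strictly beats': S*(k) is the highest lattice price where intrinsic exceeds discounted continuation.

price = 25.2474
boundary = - - 90.0909 79.6874 90.0909 101.8527
tree:
25.2474
34.3575 16.0441
45.0291 23.6655 8.2505
55.4326 33.4981 13.6658 2.6545
64.6348 45.0291 21.8776 5.2014 0.0000
72.7743 55.4326 33.2673 10.1918 0.0000 0.0000
79.9738 64.6348 45.0291 19.9700 0.0000 0.0000 0.0000

Δt=0.12433  u=1.13055  d=0.88452  q=0.48506  discount=0.99109
step 6 (expiry): payoffs max(K−S,0) = 79.9738 64.6348 45.0291 19.9700 0.0000 0.0000 0.0000
step 5: (k=5,j=0): S=62.3457, K−S=72.7743, hold=71.8871 ⇒ V=72.7743 exercise | (k=5,j=1): S=79.6874, K−S=55.4326, hold=54.6336 ⇒ V=55.4326 exercise | (k=5,j=2): S=101.8527, K−S=33.2673, hold=32.5810 ⇒ V=33.2673 exercise | (k=5,j=3): S=130.1833, K−S=4.9367, hold=10.1918 ⇒ V=10.1918 continue | (k=5,j=4): S=166.3942, K−S=0.0000, hold=0.0000 ⇒ V=0.0000 continue | (k=5,j=5): S=212.6773, K−S=0.0000, hold=0.0000 ⇒ V=0.0000 continue  boundary S*=101.8527
step 4: (k=4,j=0): S=70.4852, K−S=64.6348, hold=63.7890 ⇒ V=64.6348 exercise | (k=4,j=1): S=90.0909, K−S=45.0291, hold=44.2830 ⇒ V=45.0291 exercise | (k=4,j=2): S=115.1500, K−S=19.9700, hold=21.8776 ⇒ V=21.8776 continue | (k=4,j=3): S=147.1793, K−S=0.0000, hold=5.2014 ⇒ V=5.2014 continue | (k=4,j=4): S=188.1177, K−S=0.0000, hold=0.0000 ⇒ V=0.0000 continue  boundary S*=90.0909
step 3: (k=3,j=0): S=79.6874, K−S=55.4326, hold=54.6336 ⇒ V=55.4326 exercise | (k=3,j=1): S=101.8527, K−S=33.2673, hold=33.4981 ⇒ V=33.4981 continue | (k=3,j=2): S=130.1833, K−S=4.9367, hold=13.6658 ⇒ V=13.6658 continue | (k=3,j=3): S=166.3942, K−S=0.0000, hold=2.6545 ⇒ V=2.6545 continue  boundary S*=79.6874
step 2: (k=2,j=0): S=90.0909, K−S=45.0291, hold=44.3939 ⇒ V=45.0291 exercise | (k=2,j=1): S=115.1500, K−S=19.9700, hold=23.6655 ⇒ V=23.6655 continue | (k=2,j=2): S=147.1793, K−S=0.0000, hold=8.2505 ⇒ V=8.2505 continue  boundary S*=90.0909
step 1: (k=1,j=0): S=101.8527, K−S=33.2673, hold=34.3575 ⇒ V=34.3575 continue | (k=1,j=1): S=130.1833, K−S=4.9367, hold=16.0441 ⇒ V=16.0441 continue  boundary S*=-
step 0: (k=0,j=0): S=115.1500, K−S=19.9700, hold=25.2474 ⇒ V=25.2474 continue  boundary S*=-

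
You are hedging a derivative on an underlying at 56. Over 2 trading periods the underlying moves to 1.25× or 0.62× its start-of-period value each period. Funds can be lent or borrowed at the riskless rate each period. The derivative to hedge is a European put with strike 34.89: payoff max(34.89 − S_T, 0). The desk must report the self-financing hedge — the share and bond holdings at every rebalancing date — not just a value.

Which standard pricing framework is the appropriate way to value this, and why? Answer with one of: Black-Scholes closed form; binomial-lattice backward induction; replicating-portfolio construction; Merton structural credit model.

framework: replicating-portfolio construction

Key observation: since the answer must list Δ and B at each node of the 1.25/0.62 lattice on 56, the replicating-portfolio method — solving the two-state system at every node — is the one that applies.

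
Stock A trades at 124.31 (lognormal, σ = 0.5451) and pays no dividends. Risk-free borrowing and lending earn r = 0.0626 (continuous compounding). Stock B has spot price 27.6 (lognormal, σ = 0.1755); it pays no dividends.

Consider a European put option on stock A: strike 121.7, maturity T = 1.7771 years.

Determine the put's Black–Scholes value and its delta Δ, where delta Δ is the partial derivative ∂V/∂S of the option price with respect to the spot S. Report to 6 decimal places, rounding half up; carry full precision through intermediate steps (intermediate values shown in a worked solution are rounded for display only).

price = 25.884230
Δ = -0.292662

σ√T = 0.5451·√1.7771 = 0.726661
d₁ = (ln(S/K) + (r+σ²/2)T) / (σ√T) = (ln(124.31/121.7) + (0.0626+0.5451²/2)·1.7771) / 0.726661 = (0.021219 + 0.375265) / 0.726661 = 0.545625
d₂ = d₁ − σ√T = 0.545625 − 0.726661 = -0.181037
e^{−rT} = 0.894718
N(−d₁) = 0.292662,  N(−d₂) = 0.571831
Put price V = K·e^{−rT}·N(−d₂) − S·N(−d₁) = 62.265046 − 36.380816 = 25.884230
Δ = −N(−d₁) = -0.292662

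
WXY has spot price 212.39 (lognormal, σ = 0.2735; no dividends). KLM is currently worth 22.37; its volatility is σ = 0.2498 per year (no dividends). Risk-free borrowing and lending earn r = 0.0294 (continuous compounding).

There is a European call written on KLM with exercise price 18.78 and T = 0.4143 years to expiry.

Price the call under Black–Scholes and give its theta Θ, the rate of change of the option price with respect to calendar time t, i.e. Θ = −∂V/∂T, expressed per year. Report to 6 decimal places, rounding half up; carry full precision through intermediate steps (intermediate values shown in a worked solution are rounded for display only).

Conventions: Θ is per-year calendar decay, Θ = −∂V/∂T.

σ√T = 0.2498·√0.4143 = 0.160787
d₁ = (ln(S/K) + (r+σ²/2)T) / (σ√T) = (ln(22.37/18.78) + (0.0294+0.2498²/2)·0.4143) / 0.160787 = (0.174928 + 0.025107) / 0.160787 = 1.244102
d₂ = d₁ − σ√T = 1.244102 − 0.160787 = 1.083315
e^{−rT} = 0.987893
N(d₁) = 0.893269,  N(d₂) = 0.860666
Call price V = S·N(d₁) − K·e^{−rT}·N(d₂) = 19.982426 − 15.967620 = 4.014806
φ(d₁) = (1/√(2π))·e^{−d₁²/2} = 0.183998
Θ = −S·φ(d₁)·σ/(2√T) − r·K·e^{−rT}·N(d₂) = −0.798699 − 0.469448 = -1.268147

price = 4.014806
Θ = -1.268147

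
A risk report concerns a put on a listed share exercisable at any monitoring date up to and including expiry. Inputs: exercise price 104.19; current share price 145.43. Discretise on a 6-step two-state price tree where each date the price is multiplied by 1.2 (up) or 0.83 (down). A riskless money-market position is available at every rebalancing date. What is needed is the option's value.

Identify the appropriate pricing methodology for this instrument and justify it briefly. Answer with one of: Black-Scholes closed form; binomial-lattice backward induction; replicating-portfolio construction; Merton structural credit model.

framework: binomial-lattice backward induction

Key observation: early exercise of the strike-104.19 put must be checked at each of the 6 dates (spot 145.43), which forces a node-by-node comparison of intrinsic and continuation value backward from expiry.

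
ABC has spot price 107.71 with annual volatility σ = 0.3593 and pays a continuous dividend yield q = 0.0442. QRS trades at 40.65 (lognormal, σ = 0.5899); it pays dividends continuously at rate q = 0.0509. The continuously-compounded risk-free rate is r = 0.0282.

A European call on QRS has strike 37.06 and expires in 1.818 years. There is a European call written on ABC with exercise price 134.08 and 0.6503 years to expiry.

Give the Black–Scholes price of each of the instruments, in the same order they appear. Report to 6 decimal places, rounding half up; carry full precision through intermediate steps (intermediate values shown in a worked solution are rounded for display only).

[QRS call K=37.06]
σ√T = 0.5899·√1.818 = 0.795381
d₁ = (ln(S/K) + (r−q+σ²/2)T) / (σ√T) = (ln(40.65/37.06) + (0.0282−0.0509+0.5899²/2)·1.818) / 0.795381 = (0.092461 + 0.275047) / 0.795381 = 0.462052
d₂ = d₁ − σ√T = 0.462052 − 0.795381 = -0.333329
e^{−rT} = 0.950024
e^{−qT} = 0.911616
N(d₁) = 0.677978,  N(d₂) = 0.369443
price = S·e^{−qT}·N(d₁) − K·e^{−rT}·N(d₂) = 25.123968 − 13.007313 = 12.116655
[ABC call K=134.08]
σ√T = 0.3593·√0.6503 = 0.289744
d₁ = (ln(S/K) + (r−q+σ²/2)T) / (σ√T) = (ln(107.71/134.08) + (0.0282−0.0442+0.3593²/2)·0.6503) / 0.289744 = (-0.218994 + 0.031571) / 0.289744 = -0.646859
d₂ = d₁ − σ√T = -0.646859 − 0.289744 = -0.936602
e^{−rT} = 0.981829
e^{−qT} = 0.971666
N(d₁) = 0.258862,  N(d₂) = 0.174482
price = S·e^{−qT}·N(d₁) − K·e^{−rT}·N(d₂) = 27.091981 − 22.969375 = 4.122606

price(QRS call K=37.06) = 12.116655
price(ABC call K=134.08) = 4.122606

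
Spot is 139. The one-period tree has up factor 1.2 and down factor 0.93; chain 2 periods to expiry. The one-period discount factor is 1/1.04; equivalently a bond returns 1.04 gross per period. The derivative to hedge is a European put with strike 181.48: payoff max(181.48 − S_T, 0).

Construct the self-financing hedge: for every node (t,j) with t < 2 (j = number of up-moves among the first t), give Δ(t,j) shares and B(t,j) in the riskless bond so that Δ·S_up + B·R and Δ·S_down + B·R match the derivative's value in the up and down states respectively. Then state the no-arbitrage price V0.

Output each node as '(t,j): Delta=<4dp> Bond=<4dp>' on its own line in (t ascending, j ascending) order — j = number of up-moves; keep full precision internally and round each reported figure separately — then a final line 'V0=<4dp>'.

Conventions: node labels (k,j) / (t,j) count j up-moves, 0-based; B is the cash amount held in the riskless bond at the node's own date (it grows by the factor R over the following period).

Arbitrage-free pricing uses the up-move probability p* = (R−d)/(u−d) = 0.4074, discounting each step at R = 1.04.
At maturity the claim pays: V(2,0)=61.2589, V(2,1)=26.3560, V(2,2)=0.0000
Node (1,0) S=129.2700: V=(p*·26.3560+(1−p*)·61.2589)/1.04=45.2300; Δ=(26.3560−61.2589)/(155.1240−120.2211)=-1.0000; B=V−Δ·S=174.5000
Node (1,1) S=166.8000: V=(p*·0.0000+(1−p*)·26.3560)/1.04=15.0177; Δ=(0.0000−26.3560)/(200.1600−155.1240)=-0.5852; B=V−Δ·S=112.6325
Node (0,0) S=139.0000: V=(p*·15.0177+(1−p*)·45.2300)/1.04=31.6551; Δ=(15.0177−45.2300)/(166.8000−129.2700)=-0.8050; B=V−Δ·S=143.5526
As a check, the time-0 holding Δ(0,0)·S0 + B(0,0) comes to 31.6551 — exactly V0.

(0,0): Delta=-0.8050 Bond=143.5526
(1,0): Delta=-1.0000 Bond=174.5000
(1,1): Delta=-0.5852 Bond=112.6325
V0=31.6551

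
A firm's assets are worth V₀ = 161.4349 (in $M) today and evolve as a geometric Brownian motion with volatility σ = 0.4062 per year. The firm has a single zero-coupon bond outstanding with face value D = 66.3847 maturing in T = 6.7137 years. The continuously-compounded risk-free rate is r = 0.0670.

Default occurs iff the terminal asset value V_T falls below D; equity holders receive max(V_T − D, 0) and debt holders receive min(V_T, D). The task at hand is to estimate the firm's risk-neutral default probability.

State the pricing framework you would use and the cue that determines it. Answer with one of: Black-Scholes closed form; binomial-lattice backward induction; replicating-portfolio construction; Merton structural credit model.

Key observation: the asked-for credit quantity lives on the firm's capital structure — asset value, asset volatility, debt face 66.3847 — which is the structural model's domain.

framework: Merton structural credit model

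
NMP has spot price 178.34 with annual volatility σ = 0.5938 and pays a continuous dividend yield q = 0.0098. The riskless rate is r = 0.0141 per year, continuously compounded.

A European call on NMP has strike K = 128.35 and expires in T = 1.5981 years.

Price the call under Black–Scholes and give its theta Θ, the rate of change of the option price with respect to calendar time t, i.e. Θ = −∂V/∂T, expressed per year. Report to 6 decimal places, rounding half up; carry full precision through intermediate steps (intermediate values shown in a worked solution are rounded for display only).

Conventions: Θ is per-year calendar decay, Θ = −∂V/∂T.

price = 73.168907
Θ = -11.295644

σ√T = 0.5938·√1.5981 = 0.750658
d₁ = (ln(S/K) + (r−q+σ²/2)T) / (σ√T) = (ln(178.34/128.35) + (0.0141−0.0098+0.5938²/2)·1.5981) / 0.750658 = (0.328931 + 0.288616) / 0.750658 = 0.822674
d₂ = d₁ − σ√T = 0.822674 − 0.750658 = 0.072015
e^{−rT} = 0.977719
e^{−qT} = 0.984461
N(d₁) = 0.794653,  N(d₂) = 0.528705
Call price V = S·e^{−qT}·N(d₁) − K·e^{−rT}·N(d₂) = 139.516229 − 66.347322 = 73.168907
φ(d₁) = (1/√(2π))·e^{−d₁²/2} = 0.284411
Θ = −S·e^{−qT}·φ(d₁)·σ/(2√T) + q·S·e^{−qT}·N(d₁) − r·K·e^{−rT}·N(d₂) = −11.727405 + 1.367259 − 0.935497 = -11.295644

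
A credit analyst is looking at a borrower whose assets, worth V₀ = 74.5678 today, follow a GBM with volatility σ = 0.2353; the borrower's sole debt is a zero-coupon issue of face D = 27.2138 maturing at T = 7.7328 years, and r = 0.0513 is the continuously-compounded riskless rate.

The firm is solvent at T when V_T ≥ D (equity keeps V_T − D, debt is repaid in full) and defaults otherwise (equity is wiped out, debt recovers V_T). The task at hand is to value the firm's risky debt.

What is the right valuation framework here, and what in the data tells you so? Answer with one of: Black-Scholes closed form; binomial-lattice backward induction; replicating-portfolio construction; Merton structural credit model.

Key observation: with the firm-asset dynamics (V₀ = 74.5678) and a single zero-coupon liability of face 27.2138 given, debt value, spread, and default probability all derive from the option view of the balance sheet.

framework: Merton structural credit model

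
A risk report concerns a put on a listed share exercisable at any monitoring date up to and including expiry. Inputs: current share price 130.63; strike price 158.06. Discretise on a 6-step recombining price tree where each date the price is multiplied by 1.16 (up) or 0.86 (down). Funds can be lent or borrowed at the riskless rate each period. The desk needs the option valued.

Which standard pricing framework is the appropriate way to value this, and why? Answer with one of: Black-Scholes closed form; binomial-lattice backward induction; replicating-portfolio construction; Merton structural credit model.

framework: binomial-lattice backward induction

Key observation: with exercise allowed before expiry on a discrete up/down model (6 steps from spot 130.63), the strike-158.06 put's value must be rolled back through the tree testing early exercise at each node.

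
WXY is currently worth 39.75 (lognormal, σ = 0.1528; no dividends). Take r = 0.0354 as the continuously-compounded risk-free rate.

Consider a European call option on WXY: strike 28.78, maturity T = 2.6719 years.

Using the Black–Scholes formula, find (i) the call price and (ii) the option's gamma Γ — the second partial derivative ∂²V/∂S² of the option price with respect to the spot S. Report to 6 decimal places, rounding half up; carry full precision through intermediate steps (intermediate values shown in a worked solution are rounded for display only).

price = 13.724330
Γ = 0.008002

σ√T = 0.1528·√2.6719 = 0.249766
d₁ = (ln(S/K) + (r+σ²/2)T) / (σ√T) = (ln(39.75/28.78) + (0.0354+0.1528²/2)·2.6719) / 0.249766 = (0.322929 + 0.125777) / 0.249766 = 1.796505
d₂ = d₁ − σ√T = 1.796505 − 0.249766 = 1.546739
e^{−rT} = 0.909750
N(d₁) = 0.963793,  N(d₂) = 0.939037
Call price V = S·N(d₁) − K·e^{−rT}·N(d₂) = 38.310766 − 24.586436 = 13.724330
φ(d₁) = (1/√(2π))·e^{−d₁²/2} = 0.079448
Γ = φ(d₁) / (S·σ·√T) = 0.008002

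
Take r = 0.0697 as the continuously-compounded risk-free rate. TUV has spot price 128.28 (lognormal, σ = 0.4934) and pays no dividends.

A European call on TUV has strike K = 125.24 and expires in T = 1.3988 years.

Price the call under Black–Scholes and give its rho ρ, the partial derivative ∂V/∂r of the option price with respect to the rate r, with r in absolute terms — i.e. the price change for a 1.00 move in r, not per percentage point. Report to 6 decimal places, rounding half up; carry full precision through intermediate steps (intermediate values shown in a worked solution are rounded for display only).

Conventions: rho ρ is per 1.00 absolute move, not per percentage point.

price = 35.680050
ρ = 74.162185

σ√T = 0.4934·√1.3988 = 0.583548
d₁ = (ln(S/K) + (r+σ²/2)T) / (σ√T) = (ln(128.28/125.24) + (0.0697+0.4934²/2)·1.3988) / 0.583548 = (0.023983 + 0.267761) / 0.583548 = 0.499949
d₂ = d₁ − σ√T = 0.499949 − 0.583548 = -0.083600
e^{−rT} = 0.907106
N(d₁) = 0.691444,  N(d₂) = 0.466687
Call price V = S·N(d₁) − K·e^{−rT}·N(d₂) = 88.698484 − 53.018433 = 35.680050
ρ = K·T·e^{−rT}·N(d₂) = 74.162185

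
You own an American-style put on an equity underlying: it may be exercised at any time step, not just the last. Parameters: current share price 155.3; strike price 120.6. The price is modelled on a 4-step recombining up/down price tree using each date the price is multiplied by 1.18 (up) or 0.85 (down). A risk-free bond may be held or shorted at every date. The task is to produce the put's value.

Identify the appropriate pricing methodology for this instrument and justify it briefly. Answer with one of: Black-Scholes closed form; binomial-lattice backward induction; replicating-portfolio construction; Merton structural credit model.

Key observation: the exercise right at every one of the 4 steps is what matters: each node needs max(120.6 − S, continuation), which only the stepwise tree valuation starting from spot 155.3 delivers.

framework: binomial-lattice backward induction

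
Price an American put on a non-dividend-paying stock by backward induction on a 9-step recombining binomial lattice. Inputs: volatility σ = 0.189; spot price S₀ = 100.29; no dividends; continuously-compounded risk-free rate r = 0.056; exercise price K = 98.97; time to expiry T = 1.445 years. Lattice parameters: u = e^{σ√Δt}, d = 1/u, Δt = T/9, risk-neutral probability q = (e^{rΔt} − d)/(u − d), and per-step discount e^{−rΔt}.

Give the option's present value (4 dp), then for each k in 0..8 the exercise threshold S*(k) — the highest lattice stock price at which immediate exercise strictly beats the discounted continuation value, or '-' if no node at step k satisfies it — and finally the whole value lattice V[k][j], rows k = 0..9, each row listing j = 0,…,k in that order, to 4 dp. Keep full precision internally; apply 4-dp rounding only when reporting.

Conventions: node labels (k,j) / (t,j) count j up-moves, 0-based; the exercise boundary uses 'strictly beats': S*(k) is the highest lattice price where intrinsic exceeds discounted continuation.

Δt=0.16056  u=1.07867  d=0.92707  q=0.54065  discount=0.99105
step 9 (expiry): payoffs max(K−S,0) = 48.2416 39.9458 30.2933 19.0623 5.9946 0.0000 0.0000 0.0000 0.0000 0.0000
step 8: (k=8,j=0): S=54.7193, K−S=44.2507, hold=43.3648 ⇒ V=44.2507 exercise | (k=8,j=1): S=63.6678, K−S=35.3022, hold=34.4163 ⇒ V=35.3022 exercise | (k=8,j=2): S=74.0797, K−S=24.8903, hold=24.0044 ⇒ V=24.8903 exercise | (k=8,j=3): S=86.1943, K−S=12.7757, hold=11.8899 ⇒ V=12.7757 exercise | (k=8,j=4): S=100.2900, K−S=0.0000, hold=2.7290 ⇒ V=2.7290 continue | (k=8,j=5): S=116.6909, K−S=0.0000, hold=0.0000 ⇒ V=0.0000 continue | (k=8,j=6): S=135.7738, K−S=0.0000, hold=0.0000 ⇒ V=0.0000 continue | (k=8,j=7): S=157.9775, K−S=0.0000, hold=0.0000 ⇒ V=0.0000 continue | (k=8,j=8): S=183.8123, K−S=0.0000, hold=0.0000 ⇒ V=0.0000 continue  boundary S*=86.1943
step 7: (k=7,j=0): S=59.0242, K−S=39.9458, hold=39.0599 ⇒ V=39.9458 exercise | (k=7,j=1): S=68.6767, K−S=30.2933, hold=29.4074 ⇒ V=30.2933 exercise | (k=7,j=2): S=79.9077, K−S=19.0623, hold=18.1764 ⇒ V=19.0623 exercise | (k=7,j=3): S=92.9754, K−S=5.9946, hold=7.2782 ⇒ V=7.2782 continue | (k=7,j=4): S=108.1801, K−S=0.0000, hold=1.2423 ⇒ V=1.2423 continue | (k=7,j=5): S=125.8712, K−S=0.0000, hold=0.0000 ⇒ V=0.0000 continue | (k=7,j=6): S=146.4555, K−S=0.0000, hold=0.0000 ⇒ V=0.0000 continue | (k=7,j=7): S=170.4060, K−S=0.0000, hold=0.0000 ⇒ V=0.0000 continue  boundary S*=79.9077
step 6: (k=6,j=0): S=63.6678, K−S=35.3022, hold=34.4163 ⇒ V=35.3022 exercise | (k=6,j=1): S=74.0797, K−S=24.8903, hold=24.0044 ⇒ V=24.8903 exercise | (k=6,j=2): S=86.1943, K−S=12.7757, hold=12.5776 ⇒ V=12.7757 exercise | (k=6,j=3): S=100.2900, K−S=0.0000, hold=3.9790 ⇒ V=3.9790 continue | (k=6,j=4): S=116.6909, K−S=0.0000, hold=0.5656 ⇒ V=0.5656 continue | (k=6,j=5): S=135.7738, K−S=0.0000, hold=0.0000 ⇒ V=0.0000 continue | (k=6,j=6): S=157.9775, K−S=0.0000, hold=0.0000 ⇒ V=0.0000 continue  boundary S*=86.1943
step 5: (k=5,j=0): S=68.6767, K−S=30.2933, hold=29.4074 ⇒ V=30.2933 exercise | (k=5,j=1): S=79.9077, K−S=19.0623, hold=18.1764 ⇒ V=19.0623 exercise | (k=5,j=2): S=92.9754, K−S=5.9946, hold=7.9480 ⇒ V=7.9480 continue | (k=5,j=3): S=108.1801, K−S=0.0000, hold=2.1144 ⇒ V=2.1144 continue | (k=5,j=4): S=125.8712, K−S=0.0000, hold=0.2575 ⇒ V=0.2575 continue | (k=5,j=5): S=146.4555, K−S=0.0000, hold=0.0000 ⇒ V=0.0000 continue  boundary S*=79.9077
step 4: (k=4,j=0): S=74.0797, K−S=24.8903, hold=24.0044 ⇒ V=24.8903 exercise | (k=4,j=1): S=86.1943, K−S=12.7757, hold=12.9365 ⇒ V=12.9365 continue | (k=4,j=2): S=100.2900, K−S=0.0000, hold=4.7512 ⇒ V=4.7512 continue | (k=4,j=3): S=116.6909, K−S=0.0000, hold=1.1005 ⇒ V=1.1005 continue | (k=4,j=4): S=135.7738, K−S=0.0000, hold=0.1172 ⇒ V=0.1172 continue  boundary S*=74.0797
step 3: (k=3,j=0): S=79.9077, K−S=19.0623, hold=18.2626 ⇒ V=19.0623 exercise | (k=3,j=1): S=92.9754, K−S=5.9946, hold=8.4349 ⇒ V=8.4349 continue | (k=3,j=2): S=108.1801, K−S=0.0000, hold=2.7526 ⇒ V=2.7526 continue | (k=3,j=3): S=125.8712, K−S=0.0000, hold=0.5638 ⇒ V=0.5638 continue  boundary S*=79.9077
step 2: (k=2,j=0): S=86.1943, K−S=12.7757, hold=13.1974 ⇒ V=13.1974 continue | (k=2,j=1): S=100.2900, K−S=0.0000, hold=5.3148 ⇒ V=5.3148 continue | (k=2,j=2): S=116.6909, K−S=0.0000, hold=1.5552 ⇒ V=1.5552 continue  boundary S*=-
step 1: (k=1,j=0): S=92.9754, K−S=5.9946, hold=8.8557 ⇒ V=8.8557 continue | (k=1,j=1): S=108.1801, K−S=0.0000, hold=3.2528 ⇒ V=3.2528 continue  boundary S*=-
step 0: (k=0,j=0): S=100.2900, K−S=0.0000, hold=5.7743 ⇒ V=5.7743 continue  boundary S*=-

price = 5.7743
boundary = - - - 79.9077 74.0797 79.9077 86.1943 79.9077 86.1943
tree:
5.7743
8.8557 3.2528
13.1974 5.3148 1.5552
19.0623 8.4349 2.7526 0.5638
24.8903 12.9365 4.7512 1.1005 0.1172
30.2933 19.0623 7.9480 2.1144 0.2575 0.0000
35.3022 24.8903 12.7757 3.9790 0.5656 0.0000 0.0000
39.9458 30.2933 19.0623 7.2782 1.2423 0.0000 0.0000 0.0000
44.2507 35.3022 24.8903 12.7757 2.7290 0.0000 0.0000 0.0000 0.0000
48.2416 39.9458 30.2933 19.0623 5.9946 0.0000 0.0000 0.0000 0.0000 0.0000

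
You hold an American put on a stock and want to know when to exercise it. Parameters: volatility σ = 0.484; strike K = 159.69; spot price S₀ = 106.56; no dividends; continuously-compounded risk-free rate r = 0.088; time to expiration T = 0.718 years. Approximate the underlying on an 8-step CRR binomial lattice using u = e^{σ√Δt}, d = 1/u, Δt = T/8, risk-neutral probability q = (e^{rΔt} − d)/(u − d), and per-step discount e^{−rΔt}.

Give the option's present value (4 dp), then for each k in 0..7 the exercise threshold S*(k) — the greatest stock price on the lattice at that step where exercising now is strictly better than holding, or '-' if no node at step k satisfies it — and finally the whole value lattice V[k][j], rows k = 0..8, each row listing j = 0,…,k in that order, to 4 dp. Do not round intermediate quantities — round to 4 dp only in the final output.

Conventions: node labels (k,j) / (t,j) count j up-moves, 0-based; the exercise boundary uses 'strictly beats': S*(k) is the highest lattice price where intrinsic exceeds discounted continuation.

Δt=0.08975, u=1.15604, d=0.86502, q=0.49106, disc=e^(-rΔt)=0.99213
k=8 terminal: V=max(K-S,0) → 126.2844 115.0460 100.0268 79.9547 53.1300 17.2808 0.0000 0.0000 0.0000
k=7: j=0 S=38.6181 intr=121.0719 cont=119.8156 V=121.0719[EX]; j=1 S=51.6101 intr=108.0799 cont=106.8236 V=108.0799[EX]; j=2 S=68.9729 intr=90.7171 cont=89.4608 V=90.7171[EX]; j=3 S=92.1769 intr=67.5131 cont=66.2568 V=67.5131[EX]; j=4 S=123.1874 intr=36.5026 cont=35.2464 V=36.5026[EX]; j=5 S=164.6304 intr=0.0000 cont=8.7257 V=8.7257[hold]; j=6 S=220.0158 intr=0.0000 cont=0.0000 V=0.0000[hold]; j=7 S=294.0340 intr=0.0000 cont=0.0000 V=0.0000[hold]  S*(7)=123.1874
k=6: j=0 S=44.6440 intr=115.0460 cont=113.7898 V=115.0460[EX]; j=1 S=59.6632 intr=100.0268 cont=98.7705 V=100.0268[EX]; j=2 S=79.7353 intr=79.9547 cont=78.6985 V=79.9547[EX]; j=3 S=106.5600 intr=53.1300 cont=51.8737 V=53.1300[EX]; j=4 S=142.4092 intr=17.2808 cont=22.6826 V=22.6826[hold]; j=5 S=190.3189 intr=0.0000 cont=4.4059 V=4.4059[hold]; j=6 S=254.3465 intr=0.0000 cont=0.0000 V=0.0000[hold]  S*(6)=106.5600
k=5: j=0 S=51.6101 intr=108.0799 cont=106.8236 V=108.0799[EX]; j=1 S=68.9729 intr=90.7171 cont=89.4608 V=90.7171[EX]; j=2 S=92.1769 intr=67.5131 cont=66.2568 V=67.5131[EX]; j=3 S=123.1874 intr=36.5026 cont=37.8781 V=37.8781[hold]; j=4 S=164.6304 intr=0.0000 cont=13.5998 V=13.5998[hold]; j=5 S=220.0158 intr=0.0000 cont=2.2247 V=2.2247[hold]  S*(5)=92.1769
k=4: j=0 S=59.6632 intr=100.0268 cont=98.7705 V=100.0268[EX]; j=1 S=79.7353 intr=79.9547 cont=78.6985 V=79.9547[EX]; j=2 S=106.5600 intr=53.1300 cont=52.5439 V=53.1300[EX]; j=3 S=142.4092 intr=17.2808 cont=25.7518 V=25.7518[hold]; j=4 S=190.3189 intr=0.0000 cont=7.9509 V=7.9509[hold]  S*(4)=106.5600
k=3: j=0 S=68.9729 intr=90.7171 cont=89.4608 V=90.7171[EX]; j=1 S=92.1769 intr=67.5131 cont=66.2568 V=67.5131[EX]; j=2 S=123.1874 intr=36.5026 cont=39.3734 V=39.3734[hold]; j=3 S=164.6304 intr=0.0000 cont=16.8766 V=16.8766[hold]  S*(3)=92.1769
k=2: j=0 S=79.7353 intr=79.9547 cont=78.6985 V=79.9547[EX]; j=1 S=106.5600 intr=53.1300 cont=53.2724 V=53.2724[hold]; j=2 S=142.4092 intr=17.2808 cont=28.1033 V=28.1033[hold]  S*(2)=79.7353
k=1: j=0 S=92.1769 intr=67.5131 cont=66.3262 V=67.5131[EX]; j=1 S=123.1874 intr=36.5026 cont=40.5910 V=40.5910[hold]  S*(1)=92.1769
k=0: j=0 S=106.5600 intr=53.1300 cont=53.8656 V=53.8656[hold]  S*(0)=-

price = 53.8656
boundary = - 92.1769 79.7353 92.1769 106.5600 92.1769 106.5600 123.1874
tree:
53.8656
67.5131 40.5910
79.9547 53.2724 28.1033
90.7171 67.5131 39.3734 16.8766
100.0268 79.9547 53.1300 25.7518 7.9509
108.0799 90.7171 67.5131 37.8781 13.5998 2.2247
115.0460 100.0268 79.9547 53.1300 22.6826 4.4059 0.0000
121.0719 108.0799 90.7171 67.5131 36.5026 8.7257 0.0000 0.0000
126.2844 115.0460 100.0268 79.9547 53.1300 17.2808 0.0000 0.0000 0.0000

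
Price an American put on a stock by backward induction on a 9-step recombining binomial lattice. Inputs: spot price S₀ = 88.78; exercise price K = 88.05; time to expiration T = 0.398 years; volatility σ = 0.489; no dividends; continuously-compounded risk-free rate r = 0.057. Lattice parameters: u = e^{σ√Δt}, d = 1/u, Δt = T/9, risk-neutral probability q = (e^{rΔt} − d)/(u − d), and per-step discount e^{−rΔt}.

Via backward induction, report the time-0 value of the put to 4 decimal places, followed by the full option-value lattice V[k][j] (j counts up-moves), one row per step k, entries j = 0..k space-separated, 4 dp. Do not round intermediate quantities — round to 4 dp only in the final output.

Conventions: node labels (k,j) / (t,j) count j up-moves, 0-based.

price = 9.8929
tree:
9.8929
13.5686 6.0656
18.0922 8.8655 3.1424
23.3811 12.6051 4.9654 1.2351
29.2094 17.3522 7.6613 2.1464 0.2800
34.9594 23.0038 11.4785 3.6730 0.5466 0.0000
40.1475 29.2094 16.5749 6.1603 1.0673 0.0000 0.0000
44.8286 34.9594 22.8366 10.0534 2.0841 0.0000 0.0000 0.0000
49.0523 40.1475 29.2094 15.7736 4.0693 0.0000 0.0000 0.0000 0.0000
52.8632 44.8286 34.9594 22.8366 7.9457 0.0000 0.0000 0.0000 0.0000 0.0000

Δt=0.04422  u=1.10831  d=0.90228  q=0.48656  discount=0.99748
step 9 (expiry): payoffs max(K−S,0) = 52.8632 44.8286 34.9594 22.8366 7.9457 0.0000 0.0000 0.0000 0.0000 0.0000
k=8: (k=8,j=0): S=38.9977, K−S=49.0523, hold=48.8306 ⇒ V=49.0523 exercise | (k=8,j=1): S=47.9025, K−S=40.1475, hold=39.9258 ⇒ V=40.1475 exercise | (k=8,j=2): S=58.8406, K−S=29.2094, hold=28.9877 ⇒ V=29.2094 exercise | (k=8,j=3): S=72.2764, K−S=15.7736, hold=15.5520 ⇒ V=15.7736 exercise | (k=8,j=4): S=88.7800, K−S=0.0000, hold=4.0693 ⇒ V=4.0693 continue | (k=8,j=5): S=109.0521, K−S=0.0000, hold=0.0000 ⇒ V=0.0000 continue | (k=8,j=6): S=133.9532, K−S=0.0000, hold=0.0000 ⇒ V=0.0000 continue | (k=8,j=7): S=164.5402, K−S=0.0000, hold=0.0000 ⇒ V=0.0000 continue | (k=8,j=8): S=202.1114, K−S=0.0000, hold=0.0000 ⇒ V=0.0000 continue
k=7: (k=7,j=0): S=43.2214, K−S=44.8286, hold=44.6069 ⇒ V=44.8286 exercise | (k=7,j=1): S=53.0906, K−S=34.9594, hold=34.7377 ⇒ V=34.9594 exercise | (k=7,j=2): S=65.2134, K−S=22.8366, hold=22.6149 ⇒ V=22.8366 exercise | (k=7,j=3): S=80.1043, K−S=7.9457, hold=10.0534 ⇒ V=10.0534 continue | (k=7,j=4): S=98.3954, K−S=0.0000, hold=2.0841 ⇒ V=2.0841 continue | (k=7,j=5): S=120.8630, K−S=0.0000, hold=0.0000 ⇒ V=0.0000 continue | (k=7,j=6): S=148.4610, K−S=0.0000, hold=0.0000 ⇒ V=0.0000 continue | (k=7,j=7): S=182.3607, K−S=0.0000, hold=0.0000 ⇒ V=0.0000 continue
k=6: (k=6,j=0): S=47.9025, K−S=40.1475, hold=39.9258 ⇒ V=40.1475 exercise | (k=6,j=1): S=58.8406, K−S=29.2094, hold=28.9877 ⇒ V=29.2094 exercise | (k=6,j=2): S=72.2764, K−S=15.7736, hold=16.5749 ⇒ V=16.5749 continue | (k=6,j=3): S=88.7800, K−S=0.0000, hold=6.1603 ⇒ V=6.1603 continue | (k=6,j=4): S=109.0521, K−S=0.0000, hold=1.0673 ⇒ V=1.0673 continue | (k=6,j=5): S=133.9532, K−S=0.0000, hold=0.0000 ⇒ V=0.0000 continue | (k=6,j=6): S=164.5402, K−S=0.0000, hold=0.0000 ⇒ V=0.0000 continue
k=5: (k=5,j=0): S=53.0906, K−S=34.9594, hold=34.7377 ⇒ V=34.9594 exercise | (k=5,j=1): S=65.2134, K−S=22.8366, hold=23.0038 ⇒ V=23.0038 continue | (k=5,j=2): S=80.1043, K−S=7.9457, hold=11.4785 ⇒ V=11.4785 continue | (k=5,j=3): S=98.3954, K−S=0.0000, hold=3.6730 ⇒ V=3.6730 continue | (k=5,j=4): S=120.8630, K−S=0.0000, hold=0.5466 ⇒ V=0.5466 continue | (k=5,j=5): S=148.4610, K−S=0.0000, hold=0.0000 ⇒ V=0.0000 continue
k=4: (k=4,j=0): S=58.8406, K−S=29.2094, hold=29.0689 ⇒ V=29.2094 exercise | (k=4,j=1): S=72.2764, K−S=15.7736, hold=17.3522 ⇒ V=17.3522 continue | (k=4,j=2): S=88.7800, K−S=0.0000, hold=7.6613 ⇒ V=7.6613 continue | (k=4,j=3): S=109.0521, K−S=0.0000, hold=2.1464 ⇒ V=2.1464 continue | (k=4,j=4): S=133.9532, K−S=0.0000, hold=0.2800 ⇒ V=0.2800 continue
k=3: (k=3,j=0): S=65.2134, K−S=22.8366, hold=23.3811 ⇒ V=23.3811 continue | (k=3,j=1): S=80.1043, K−S=7.9457, hold=12.6051 ⇒ V=12.6051 continue | (k=3,j=2): S=98.3954, K−S=0.0000, hold=4.9654 ⇒ V=4.9654 continue | (k=3,j=3): S=120.8630, K−S=0.0000, hold=1.2351 ⇒ V=1.2351 continue
k=2: (k=2,j=0): S=72.2764, K−S=15.7736, hold=18.0922 ⇒ V=18.0922 continue | (k=2,j=1): S=88.7800, K−S=0.0000, hold=8.8655 ⇒ V=8.8655 continue | (k=2,j=2): S=109.0521, K−S=0.0000, hold=3.1424 ⇒ V=3.1424 continue
k=1: (k=1,j=0): S=80.1043, K−S=7.9457, hold=13.5686 ⇒ V=13.5686 continue | (k=1,j=1): S=98.3954, K−S=0.0000, hold=6.0656 ⇒ V=6.0656 continue
k=0: (k=0,j=0): S=88.7800, K−S=0.0000, hold=9.8929 ⇒ V=9.8929 continue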